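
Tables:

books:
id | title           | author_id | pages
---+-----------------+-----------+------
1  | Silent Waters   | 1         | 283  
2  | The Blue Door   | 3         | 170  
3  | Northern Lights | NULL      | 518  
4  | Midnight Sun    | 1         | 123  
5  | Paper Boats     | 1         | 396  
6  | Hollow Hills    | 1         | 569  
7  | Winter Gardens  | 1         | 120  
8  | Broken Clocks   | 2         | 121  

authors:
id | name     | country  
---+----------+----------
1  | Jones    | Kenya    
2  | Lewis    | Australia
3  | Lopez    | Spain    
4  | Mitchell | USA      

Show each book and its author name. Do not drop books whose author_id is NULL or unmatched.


LEFT JOIN keeps every row from books (the left table); where author_id has no match in authors, the author columns become NULL. Walk through each book:
  - book 1 (Silent Waters): author_id=1 -> matches Jones
  - book 2 (The Blue Door): author_id=3 -> matches Lopez
  - book 3 (Northern Lights): author_id=NULL, no match -> kept with NULL
  - book 4 (Midnight Sun): author_id=1 -> matches Jones
  - book 5 (Paper Boats): author_id=1 -> matches Jones
  - book 6 (Hollow Hills): author_id=1 -> matches Jones
  - book 7 (Winter Gardens): author_id=1 -> matches Jones
  - book 8 (Broken Clocks): author_id=2 -> matches Lewis
All 8 rows appear; 1 has NULL author.

SQL:
SELECT a.title, b.name AS author
FROM books a
LEFT JOIN authors b ON a.author_id = b.id

Result:
title           | author
----------------+-------
Silent Waters   | Jones 
The Blue Door   | Lopez 
Northern Lights | NULL  
Midnight Sun    | Jones 
Paper Boats     | Jones 
Hollow Hills    | Jones 
Winter Gardens  | Jones 
Broken Clocks   | Lewis 


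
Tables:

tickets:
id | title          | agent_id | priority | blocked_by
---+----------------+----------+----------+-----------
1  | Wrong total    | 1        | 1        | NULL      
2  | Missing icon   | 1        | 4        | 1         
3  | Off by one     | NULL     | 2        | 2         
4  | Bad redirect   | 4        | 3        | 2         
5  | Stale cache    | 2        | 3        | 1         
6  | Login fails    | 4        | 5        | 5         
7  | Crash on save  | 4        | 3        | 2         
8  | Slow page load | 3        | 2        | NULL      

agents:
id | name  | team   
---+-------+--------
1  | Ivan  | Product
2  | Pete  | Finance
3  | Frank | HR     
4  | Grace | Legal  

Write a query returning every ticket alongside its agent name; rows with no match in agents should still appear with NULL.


LEFT JOIN keeps every row from tickets (the left table); where agent_id has no match in agents, the agent columns become NULL. Walk through each ticket:
  - ticket 1 (Wrong total): agent_id=1 -> matches Ivan
  - ticket 2 (Missing icon): agent_id=1 -> matches Ivan
  - ticket 3 (Off by one): agent_id=NULL, no match -> kept with NULL
  - ticket 4 (Bad redirect): agent_id=4 -> matches Grace
  - ticket 5 (Stale cache): agent_id=2 -> matches Pete
  - ticket 6 (Login fails): agent_id=4 -> matches Grace
  - ticket 7 (Crash on save): agent_id=4 -> matches Grace
  - ticket 8 (Slow page load): agent_id=3 -> matches Frank
All 8 rows appear; 1 has NULL agent.

SQL:
SELECT a.title, b.name AS agent
FROM tickets a
LEFT JOIN agents b ON a.agent_id = b.id

Result:
title          | agent
---------------+------
Wrong total    | Ivan 
Missing icon   | Ivan 
Off by one     | NULL 
Bad redirect   | Grace
Stale cache    | Pete 
Login fails    | Grace
Crash on save  | Grace
Slow page load | Frank


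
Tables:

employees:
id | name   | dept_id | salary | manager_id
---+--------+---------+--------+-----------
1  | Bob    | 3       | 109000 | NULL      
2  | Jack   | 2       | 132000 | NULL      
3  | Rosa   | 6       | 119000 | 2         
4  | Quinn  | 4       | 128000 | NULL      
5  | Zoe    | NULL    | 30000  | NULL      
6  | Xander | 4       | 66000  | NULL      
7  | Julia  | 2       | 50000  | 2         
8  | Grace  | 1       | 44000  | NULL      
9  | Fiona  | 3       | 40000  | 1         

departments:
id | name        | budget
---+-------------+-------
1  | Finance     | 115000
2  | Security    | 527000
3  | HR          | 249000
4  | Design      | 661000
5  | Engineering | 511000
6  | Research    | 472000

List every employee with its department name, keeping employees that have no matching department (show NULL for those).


LEFT JOIN keeps every row from employees (the left table); where dept_id has no match in departments, the department columns become NULL. Walk through each employee:
  - employee 1 (Bob): dept_id=3 -> matches HR
  - employee 2 (Jack): dept_id=2 -> matches Security
  - employee 3 (Rosa): dept_id=6 -> matches Research
  - employee 4 (Quinn): dept_id=4 -> matches Design
  - employee 5 (Zoe): dept_id=NULL, no match -> kept with NULL
  - employee 6 (Xander): dept_id=4 -> matches Design
  - employee 7 (Julia): dept_id=2 -> matches Security
  - employee 8 (Grace): dept_id=1 -> matches Finance
  - employee 9 (Fiona): dept_id=3 -> matches HR
All 9 rows appear; 1 has NULL department.

SQL:
SELECT a.name, b.name AS department
FROM employees a
LEFT JOIN departments b ON a.dept_id = b.id

Result:
name   | department
-------+-----------
Bob    | HR        
Jack   | Security  
Rosa   | Research  
Quinn  | Design    
Zoe    | NULL      
Xander | Design    
Julia  | Security  
Grace  | Finance   
Fiona  | HR        


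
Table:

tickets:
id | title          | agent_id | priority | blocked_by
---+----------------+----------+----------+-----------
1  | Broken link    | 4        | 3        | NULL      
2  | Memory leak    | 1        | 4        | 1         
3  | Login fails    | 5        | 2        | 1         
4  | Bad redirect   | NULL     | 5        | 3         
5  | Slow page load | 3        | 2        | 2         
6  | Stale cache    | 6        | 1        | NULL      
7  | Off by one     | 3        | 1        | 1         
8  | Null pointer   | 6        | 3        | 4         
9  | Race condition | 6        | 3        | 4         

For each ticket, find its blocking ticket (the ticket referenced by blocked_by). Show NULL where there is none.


This is a self-join: tickets is joined to a second copy of itself, matching each row's blocked_by to another row's id. Use LEFT JOIN so rows with blocked_by=NULL are kept.
  - ticket 1 (Broken link): blocked_by=NULL -> NULL
  - ticket 2 (Memory leak): blocked_by=1 -> Broken link
  - ticket 3 (Login fails): blocked_by=1 -> Broken link
  - ticket 4 (Bad redirect): blocked_by=3 -> Login fails
  - ticket 5 (Slow page load): blocked_by=2 -> Memory leak
  - ticket 6 (Stale cache): blocked_by=NULL -> NULL
  - ticket 7 (Off by one): blocked_by=1 -> Broken link
  - ticket 8 (Null pointer): blocked_by=4 -> Bad redirect
  - ticket 9 (Race condition): blocked_by=4 -> Bad redirect

SQL:
SELECT a.title AS item, b.title AS blocked_by
FROM tickets a
LEFT JOIN tickets b ON a.blocked_by = b.id

Result:
item           | blocked_by  
---------------+-------------
Broken link    | NULL        
Memory leak    | Broken link 
Login fails    | Broken link 
Bad redirect   | Login fails 
Slow page load | Memory leak 
Stale cache    | NULL        
Off by one     | Broken link 
Null pointer   | Bad redirect
Race condition | Bad redirect


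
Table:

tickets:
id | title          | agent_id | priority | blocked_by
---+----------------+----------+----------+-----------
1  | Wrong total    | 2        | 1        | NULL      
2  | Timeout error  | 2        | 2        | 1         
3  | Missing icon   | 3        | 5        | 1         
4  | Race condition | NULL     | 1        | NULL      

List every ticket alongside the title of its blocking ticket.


This is a self-join: tickets is joined to a second copy of itself, matching each row's blocked_by to another row's id. Use LEFT JOIN so rows with blocked_by=NULL are kept.
  - ticket 1 (Wrong total): blocked_by=NULL -> NULL
  - ticket 2 (Timeout error): blocked_by=1 -> Wrong total
  - ticket 3 (Missing icon): blocked_by=1 -> Wrong total
  - ticket 4 (Race condition): blocked_by=NULL -> NULL

SQL:
SELECT a.title AS item, b.title AS blocked_by
FROM tickets a
LEFT JOIN tickets b ON a.blocked_by = b.id

Result:
item           | blocked_by 
---------------+------------
Wrong total    | NULL       
Timeout error  | Wrong total
Missing icon   | Wrong total
Race condition | NULL       


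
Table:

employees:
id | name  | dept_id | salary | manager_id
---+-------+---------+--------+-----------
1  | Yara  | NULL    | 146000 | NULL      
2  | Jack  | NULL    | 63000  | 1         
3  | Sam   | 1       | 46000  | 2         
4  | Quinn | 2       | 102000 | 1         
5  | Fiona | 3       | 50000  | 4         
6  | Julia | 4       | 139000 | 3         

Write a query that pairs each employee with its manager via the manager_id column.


This is a self-join: employees is joined to a second copy of itself, matching each row's manager_id to another row's id. Use LEFT JOIN so rows with manager_id=NULL are kept.
  - employee 1 (Yara): manager_id=NULL -> NULL
  - employee 2 (Jack): manager_id=1 -> Yara
  - employee 3 (Sam): manager_id=2 -> Jack
  - employee 4 (Quinn): manager_id=1 -> Yara
  - employee 5 (Fiona): manager_id=4 -> Quinn
  - employee 6 (Julia): manager_id=3 -> Sam

SQL:
SELECT a.name AS item, b.name AS manager
FROM employees a
LEFT JOIN employees b ON a.manager_id = b.id

Result:
item  | manager
------+--------
Yara  | NULL   
Jack  | Yara   
Sam   | Jack   
Quinn | Yara   
Fiona | Quinn  
Julia | Sam    


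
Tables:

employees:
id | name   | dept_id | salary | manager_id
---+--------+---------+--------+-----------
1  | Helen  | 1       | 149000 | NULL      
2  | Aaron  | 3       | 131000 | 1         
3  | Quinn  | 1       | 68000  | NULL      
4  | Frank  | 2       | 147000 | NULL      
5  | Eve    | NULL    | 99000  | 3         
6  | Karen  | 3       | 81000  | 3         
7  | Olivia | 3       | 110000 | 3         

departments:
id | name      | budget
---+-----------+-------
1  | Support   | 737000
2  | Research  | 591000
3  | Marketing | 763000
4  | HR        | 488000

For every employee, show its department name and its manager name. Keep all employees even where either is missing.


Two LEFT JOINs from the same base table employees: one to departments via dept_id, one to employees itself via manager_id. Both are LEFT so every employee is preserved.
Match against departments:
  - employee 1 (Helen): dept_id=1 -> matches Support
  - employee 2 (Aaron): dept_id=3 -> matches Marketing
  - employee 3 (Quinn): dept_id=1 -> matches Support
  - employee 4 (Frank): dept_id=2 -> matches Research
  - employee 5 (Eve): dept_id=NULL, no match -> kept with NULL
  - employee 6 (Karen): dept_id=3 -> matches Marketing
  - employee 7 (Olivia): dept_id=3 -> matches Marketing
Match against employees (self):
  - employee 1 (Helen): manager_id=NULL -> NULL
  - employee 2 (Aaron): manager_id=1 -> Helen
  - employee 3 (Quinn): manager_id=NULL -> NULL
  - employee 4 (Frank): manager_id=NULL -> NULL
  - employee 5 (Eve): manager_id=3 -> Quinn
  - employee 6 (Karen): manager_id=3 -> Quinn
  - employee 7 (Olivia): manager_id=3 -> Quinn

SQL:
SELECT a.name, b.name AS department, c.name AS manager
FROM employees a
LEFT JOIN departments b ON a.dept_id = b.id
LEFT JOIN employees c ON a.manager_id = c.id

Result:
name   | department | manager
-------+------------+--------
Helen  | Support    | NULL   
Aaron  | Marketing  | Helen  
Quinn  | Support    | NULL   
Frank  | Research   | NULL   
Eve    | NULL       | Quinn  
Karen  | Marketing  | Quinn  
Olivia | Marketing  | Quinn  


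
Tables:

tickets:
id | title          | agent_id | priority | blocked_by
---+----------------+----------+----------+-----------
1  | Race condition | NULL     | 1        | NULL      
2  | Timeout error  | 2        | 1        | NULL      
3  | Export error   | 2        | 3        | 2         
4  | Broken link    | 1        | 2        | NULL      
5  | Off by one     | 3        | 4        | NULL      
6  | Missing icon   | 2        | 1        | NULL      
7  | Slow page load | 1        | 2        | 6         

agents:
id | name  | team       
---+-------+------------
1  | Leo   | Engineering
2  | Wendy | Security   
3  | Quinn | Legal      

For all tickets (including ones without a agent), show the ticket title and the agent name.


LEFT JOIN keeps every row from tickets (the left table); where agent_id has no match in agents, the agent columns become NULL. Walk through each ticket:
  - ticket 1 (Race condition): agent_id=NULL, no match -> kept with NULL
  - ticket 2 (Timeout error): agent_id=2 -> matches Wendy
  - ticket 3 (Export error): agent_id=2 -> matches Wendy
  - ticket 4 (Broken link): agent_id=1 -> matches Leo
  - ticket 5 (Off by one): agent_id=3 -> matches Quinn
  - ticket 6 (Missing icon): agent_id=2 -> matches Wendy
  - ticket 7 (Slow page load): agent_id=1 -> matches Leo
All 7 rows appear; 1 has NULL agent.

SQL:
SELECT a.title, b.name AS agent
FROM tickets a
LEFT JOIN agents b ON a.agent_id = b.id

Result:
title          | agent
---------------+------
Race condition | NULL 
Timeout error  | Wendy
Export error   | Wendy
Broken link    | Leo  
Off by one     | Quinn
Missing icon   | Wendy
Slow page load | Leo  


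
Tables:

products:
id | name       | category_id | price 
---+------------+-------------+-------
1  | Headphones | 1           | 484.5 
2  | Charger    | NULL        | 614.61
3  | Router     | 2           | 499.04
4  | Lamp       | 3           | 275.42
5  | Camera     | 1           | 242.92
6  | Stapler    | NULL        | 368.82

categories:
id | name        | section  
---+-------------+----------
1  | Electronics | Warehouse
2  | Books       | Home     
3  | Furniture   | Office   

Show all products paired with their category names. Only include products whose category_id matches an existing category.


INNER JOIN keeps only products rows whose category_id matches an id in categories. Walk through each product:
  - product 1 (Headphones): category_id=1 -> matches Electronics
  - product 2 (Charger): category_id=NULL, no match -> dropped
  - product 3 (Router): category_id=2 -> matches Books
  - product 4 (Lamp): category_id=3 -> matches Furniture
  - product 5 (Camera): category_id=1 -> matches Electronics
  - product 6 (Stapler): category_id=NULL, no match -> dropped
So 2 of 6 rows are dropped.

SQL:
SELECT a.name, b.name AS category
FROM products a
INNER JOIN categories b ON a.category_id = b.id

Result:
name       | category   
-----------+------------
Headphones | Electronics
Router     | Books      
Lamp       | Furniture  
Camera     | Electronics


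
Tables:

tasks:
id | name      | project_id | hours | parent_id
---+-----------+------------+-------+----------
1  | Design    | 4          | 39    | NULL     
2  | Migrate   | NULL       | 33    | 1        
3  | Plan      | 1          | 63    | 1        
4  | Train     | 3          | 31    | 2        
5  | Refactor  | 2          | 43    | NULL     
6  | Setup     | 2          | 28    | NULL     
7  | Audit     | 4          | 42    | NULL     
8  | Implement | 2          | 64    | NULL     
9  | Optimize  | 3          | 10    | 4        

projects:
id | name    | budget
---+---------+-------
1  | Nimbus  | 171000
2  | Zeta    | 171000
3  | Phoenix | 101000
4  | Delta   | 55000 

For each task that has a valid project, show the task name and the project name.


INNER JOIN keeps only tasks rows whose project_id matches an id in projects. Walk through each task:
  - task 1 (Design): project_id=4 -> matches Delta
  - task 2 (Migrate): project_id=NULL, no match -> dropped
  - task 3 (Plan): project_id=1 -> matches Nimbus
  - task 4 (Train): project_id=3 -> matches Phoenix
  - task 5 (Refactor): project_id=2 -> matches Zeta
  - task 6 (Setup): project_id=2 -> matches Zeta
  - task 7 (Audit): project_id=4 -> matches Delta
  - task 8 (Implement): project_id=2 -> matches Zeta
  - task 9 (Optimize): project_id=3 -> matches Phoenix
So 1 of 9 rows is dropped.

SQL:
SELECT a.name, b.name AS project
FROM tasks a
INNER JOIN projects b ON a.project_id = b.id

Result:
name      | project
----------+--------
Design    | Delta  
Plan      | Nimbus 
Train     | Phoenix
Refactor  | Zeta   
Setup     | Zeta   
Audit     | Delta  
Implement | Zeta   
Optimize  | Phoenix


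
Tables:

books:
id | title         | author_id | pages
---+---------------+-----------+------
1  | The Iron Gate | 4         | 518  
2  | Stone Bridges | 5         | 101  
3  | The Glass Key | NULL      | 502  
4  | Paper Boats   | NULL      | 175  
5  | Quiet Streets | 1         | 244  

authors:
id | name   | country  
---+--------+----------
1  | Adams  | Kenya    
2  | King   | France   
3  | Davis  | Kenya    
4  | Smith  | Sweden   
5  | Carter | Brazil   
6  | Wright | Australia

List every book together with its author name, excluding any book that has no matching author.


INNER JOIN keeps only books rows whose author_id matches an id in authors. Walk through each book:
  - book 1 (The Iron Gate): author_id=4 -> matches Smith
  - book 2 (Stone Bridges): author_id=5 -> matches Carter
  - book 3 (The Glass Key): author_id=NULL, no match -> dropped
  - book 4 (Paper Boats): author_id=NULL, no match -> dropped
  - book 5 (Quiet Streets): author_id=1 -> matches Adams
So 2 of 5 rows are dropped.

SQL:
SELECT a.title, b.name AS author
FROM books a
INNER JOIN authors b ON a.author_id = b.id

Result:
title         | author
--------------+-------
The Iron Gate | Smith 
Stone Bridges | Carter
Quiet Streets | Adams 


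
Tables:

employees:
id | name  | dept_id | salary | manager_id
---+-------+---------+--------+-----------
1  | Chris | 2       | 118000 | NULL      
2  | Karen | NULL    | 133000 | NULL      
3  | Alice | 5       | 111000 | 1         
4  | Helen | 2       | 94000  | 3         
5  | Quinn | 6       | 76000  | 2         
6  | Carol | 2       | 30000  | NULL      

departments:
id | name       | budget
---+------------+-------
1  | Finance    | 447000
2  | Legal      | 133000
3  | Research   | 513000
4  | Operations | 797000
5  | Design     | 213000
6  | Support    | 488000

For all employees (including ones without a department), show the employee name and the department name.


LEFT JOIN keeps every row from employees (the left table); where dept_id has no match in departments, the department columns become NULL. Walk through each employee:
  - employee 1 (Chris): dept_id=2 -> matches Legal
  - employee 2 (Karen): dept_id=NULL, no match -> kept with NULL
  - employee 3 (Alice): dept_id=5 -> matches Design
  - employee 4 (Helen): dept_id=2 -> matches Legal
  - employee 5 (Quinn): dept_id=6 -> matches Support
  - employee 6 (Carol): dept_id=2 -> matches Legal
All 6 rows appear; 1 has NULL department.

SQL:
SELECT a.name, b.name AS department
FROM employees a
LEFT JOIN departments b ON a.dept_id = b.id

Result:
name  | department
------+-----------
Chris | Legal     
Karen | NULL      
Alice | Design    
Helen | Legal     
Quinn | Support   
Carol | Legal     


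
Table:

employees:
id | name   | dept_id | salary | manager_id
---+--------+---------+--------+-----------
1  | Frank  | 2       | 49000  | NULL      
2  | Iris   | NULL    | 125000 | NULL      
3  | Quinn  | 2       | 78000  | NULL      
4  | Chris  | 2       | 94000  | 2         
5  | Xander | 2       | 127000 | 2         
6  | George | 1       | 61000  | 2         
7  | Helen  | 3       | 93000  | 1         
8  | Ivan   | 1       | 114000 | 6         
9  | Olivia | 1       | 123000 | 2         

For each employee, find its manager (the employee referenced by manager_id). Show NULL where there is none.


This is a self-join: employees is joined to a second copy of itself, matching each row's manager_id to another row's id. Use LEFT JOIN so rows with manager_id=NULL are kept.
  - employee 1 (Frank): manager_id=NULL -> NULL
  - employee 2 (Iris): manager_id=NULL -> NULL
  - employee 3 (Quinn): manager_id=NULL -> NULL
  - employee 4 (Chris): manager_id=2 -> Iris
  - employee 5 (Xander): manager_id=2 -> Iris
  - employee 6 (George): manager_id=2 -> Iris
  - employee 7 (Helen): manager_id=1 -> Frank
  - employee 8 (Ivan): manager_id=6 -> George
  - employee 9 (Olivia): manager_id=2 -> Iris

SQL:
SELECT a.name AS item, b.name AS manager
FROM employees a
LEFT JOIN employees b ON a.manager_id = b.id

Result:
item   | manager
-------+--------
Frank  | NULL   
Iris   | NULL   
Quinn  | NULL   
Chris  | Iris   
Xander | Iris   
George | Iris   
Helen  | Frank  
Ivan   | George 
Olivia | Iris   


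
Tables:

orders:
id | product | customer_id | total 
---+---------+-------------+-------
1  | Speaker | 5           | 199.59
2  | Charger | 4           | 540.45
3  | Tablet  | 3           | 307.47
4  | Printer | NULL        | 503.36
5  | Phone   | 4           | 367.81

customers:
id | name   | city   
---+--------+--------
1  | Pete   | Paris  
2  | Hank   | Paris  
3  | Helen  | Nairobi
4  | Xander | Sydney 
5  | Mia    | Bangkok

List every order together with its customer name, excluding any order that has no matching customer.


INNER JOIN keeps only orders rows whose customer_id matches an id in customers. Walk through each order:
  - order 1 (Speaker): customer_id=5 -> matches Mia
  - order 2 (Charger): customer_id=4 -> matches Xander
  - order 3 (Tablet): customer_id=3 -> matches Helen
  - order 4 (Printer): customer_id=NULL, no match -> dropped
  - order 5 (Phone): customer_id=4 -> matches Xander
So 1 of 5 rows is dropped.

SQL:
SELECT a.product, b.name AS customer
FROM orders a
INNER JOIN customers b ON a.customer_id = b.id

Result:
product | customer
--------+---------
Speaker | Mia     
Charger | Xander  
Tablet  | Helen   
Phone   | Xander  


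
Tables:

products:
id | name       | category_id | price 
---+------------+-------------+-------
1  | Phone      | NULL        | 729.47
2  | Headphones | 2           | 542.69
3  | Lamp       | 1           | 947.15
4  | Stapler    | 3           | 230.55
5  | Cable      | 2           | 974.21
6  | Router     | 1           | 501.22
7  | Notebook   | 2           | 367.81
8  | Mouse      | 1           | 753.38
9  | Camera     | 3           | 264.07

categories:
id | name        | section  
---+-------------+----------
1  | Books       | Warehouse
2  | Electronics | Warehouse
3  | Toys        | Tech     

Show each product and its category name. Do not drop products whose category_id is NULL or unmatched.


LEFT JOIN keeps every row from products (the left table); where category_id has no match in categories, the category columns become NULL. Walk through each product:
  - product 1 (Phone): category_id=NULL, no match -> kept with NULL
  - product 2 (Headphones): category_id=2 -> matches Electronics
  - product 3 (Lamp): category_id=1 -> matches Books
  - product 4 (Stapler): category_id=3 -> matches Toys
  - product 5 (Cable): category_id=2 -> matches Electronics
  - product 6 (Router): category_id=1 -> matches Books
  - product 7 (Notebook): category_id=2 -> matches Electronics
  - product 8 (Mouse): category_id=1 -> matches Books
  - product 9 (Camera): category_id=3 -> matches Toys
All 9 rows appear; 1 has NULL category.

SQL:
SELECT a.name, b.name AS category
FROM products a
LEFT JOIN categories b ON a.category_id = b.id

Result:
name       | category   
-----------+------------
Phone      | NULL       
Headphones | Electronics
Lamp       | Books      
Stapler    | Toys       
Cable      | Electronics
Router     | Books      
Notebook   | Electronics
Mouse      | Books      
Camera     | Toys       


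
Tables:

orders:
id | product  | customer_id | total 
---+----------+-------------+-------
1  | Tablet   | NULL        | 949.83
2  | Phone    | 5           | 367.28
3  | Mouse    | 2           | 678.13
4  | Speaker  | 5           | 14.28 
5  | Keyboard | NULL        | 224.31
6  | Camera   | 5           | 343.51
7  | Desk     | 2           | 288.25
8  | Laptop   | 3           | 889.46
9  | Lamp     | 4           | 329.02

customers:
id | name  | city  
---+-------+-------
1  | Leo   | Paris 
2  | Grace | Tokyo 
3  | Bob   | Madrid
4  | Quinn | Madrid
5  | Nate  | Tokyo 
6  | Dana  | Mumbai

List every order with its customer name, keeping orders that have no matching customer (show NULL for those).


LEFT JOIN keeps every row from orders (the left table); where customer_id has no match in customers, the customer columns become NULL. Walk through each order:
  - order 1 (Tablet): customer_id=NULL, no match -> kept with NULL
  - order 2 (Phone): customer_id=5 -> matches Nate
  - order 3 (Mouse): customer_id=2 -> matches Grace
  - order 4 (Speaker): customer_id=5 -> matches Nate
  - order 5 (Keyboard): customer_id=NULL, no match -> kept with NULL
  - order 6 (Camera): customer_id=5 -> matches Nate
  - order 7 (Desk): customer_id=2 -> matches Grace
  - order 8 (Laptop): customer_id=3 -> matches Bob
  - order 9 (Lamp): customer_id=4 -> matches Quinn
All 9 rows appear; 2 have NULL customer.

SQL:
SELECT a.product, b.name AS customer
FROM orders a
LEFT JOIN customers b ON a.customer_id = b.id

Result:
product  | customer
---------+---------
Tablet   | NULL    
Phone    | Nate    
Mouse    | Grace   
Speaker  | Nate    
Keyboard | NULL    
Camera   | Nate    
Desk     | Grace   
Laptop   | Bob     
Lamp     | Quinn   


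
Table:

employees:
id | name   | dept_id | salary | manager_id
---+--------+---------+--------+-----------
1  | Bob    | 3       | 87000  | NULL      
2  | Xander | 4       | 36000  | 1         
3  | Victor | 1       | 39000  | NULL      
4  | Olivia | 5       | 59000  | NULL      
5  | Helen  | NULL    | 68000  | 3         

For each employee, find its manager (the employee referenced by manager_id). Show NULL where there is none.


This is a self-join: employees is joined to a second copy of itself, matching each row's manager_id to another row's id. Use LEFT JOIN so rows with manager_id=NULL are kept.
  - employee 1 (Bob): manager_id=NULL -> NULL
  - employee 2 (Xander): manager_id=1 -> Bob
  - employee 3 (Victor): manager_id=NULL -> NULL
  - employee 4 (Olivia): manager_id=NULL -> NULL
  - employee 5 (Helen): manager_id=3 -> Victor

SQL:
SELECT a.name AS item, b.name AS manager
FROM employees a
LEFT JOIN employees b ON a.manager_id = b.id

Result:
item   | manager
-------+--------
Bob    | NULL   
Xander | Bob    
Victor | NULL   
Olivia | NULL   
Helen  | Victor 


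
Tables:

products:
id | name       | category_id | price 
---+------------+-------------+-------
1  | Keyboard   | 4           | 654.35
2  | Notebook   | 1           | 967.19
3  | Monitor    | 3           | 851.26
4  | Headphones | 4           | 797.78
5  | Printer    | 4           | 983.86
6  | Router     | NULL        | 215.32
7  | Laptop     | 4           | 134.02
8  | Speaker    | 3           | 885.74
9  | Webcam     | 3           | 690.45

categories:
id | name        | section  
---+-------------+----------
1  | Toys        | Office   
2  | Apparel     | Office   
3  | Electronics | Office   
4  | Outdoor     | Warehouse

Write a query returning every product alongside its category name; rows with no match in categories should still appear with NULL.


LEFT JOIN keeps every row from products (the left table); where category_id has no match in categories, the category columns become NULL. Walk through each product:
  - product 1 (Keyboard): category_id=4 -> matches Outdoor
  - product 2 (Notebook): category_id=1 -> matches Toys
  - product 3 (Monitor): category_id=3 -> matches Electronics
  - product 4 (Headphones): category_id=4 -> matches Outdoor
  - product 5 (Printer): category_id=4 -> matches Outdoor
  - product 6 (Router): category_id=NULL, no match -> kept with NULL
  - product 7 (Laptop): category_id=4 -> matches Outdoor
  - product 8 (Speaker): category_id=3 -> matches Electronics
  - product 9 (Webcam): category_id=3 -> matches Electronics
All 9 rows appear; 1 has NULL category.

SQL:
SELECT a.name, b.name AS category
FROM products a
LEFT JOIN categories b ON a.category_id = b.id

Result:
name       | category   
-----------+------------
Keyboard   | Outdoor    
Notebook   | Toys       
Monitor    | Electronics
Headphones | Outdoor    
Printer    | Outdoor    
Router     | NULL       
Laptop     | Outdoor    
Speaker    | Electronics
Webcam     | Electronics


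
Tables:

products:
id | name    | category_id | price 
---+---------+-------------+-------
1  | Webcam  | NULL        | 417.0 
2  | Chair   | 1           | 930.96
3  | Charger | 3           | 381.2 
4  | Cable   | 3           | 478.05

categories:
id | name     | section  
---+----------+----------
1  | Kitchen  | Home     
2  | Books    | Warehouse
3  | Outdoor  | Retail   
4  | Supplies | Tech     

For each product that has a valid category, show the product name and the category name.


INNER JOIN keeps only products rows whose category_id matches an id in categories. Walk through each product:
  - product 1 (Webcam): category_id=NULL, no match -> dropped
  - product 2 (Chair): category_id=1 -> matches Kitchen
  - product 3 (Charger): category_id=3 -> matches Outdoor
  - product 4 (Cable): category_id=3 -> matches Outdoor
So 1 of 4 rows is dropped.

SQL:
SELECT a.name, b.name AS category
FROM products a
INNER JOIN categories b ON a.category_id = b.id

Result:
name    | category
--------+---------
Chair   | Kitchen 
Charger | Outdoor 
Cable   | Outdoor 


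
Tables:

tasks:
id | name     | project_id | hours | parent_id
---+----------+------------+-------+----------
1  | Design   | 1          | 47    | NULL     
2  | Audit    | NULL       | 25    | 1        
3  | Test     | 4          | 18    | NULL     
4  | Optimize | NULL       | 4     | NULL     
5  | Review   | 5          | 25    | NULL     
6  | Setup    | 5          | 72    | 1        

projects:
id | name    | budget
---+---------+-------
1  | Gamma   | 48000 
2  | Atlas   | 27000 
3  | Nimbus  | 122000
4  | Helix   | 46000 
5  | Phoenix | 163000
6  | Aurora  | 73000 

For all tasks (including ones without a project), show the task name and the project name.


LEFT JOIN keeps every row from tasks (the left table); where project_id has no match in projects, the project columns become NULL. Walk through each task:
  - task 1 (Design): project_id=1 -> matches Gamma
  - task 2 (Audit): project_id=NULL, no match -> kept with NULL
  - task 3 (Test): project_id=4 -> matches Helix
  - task 4 (Optimize): project_id=NULL, no match -> kept with NULL
  - task 5 (Review): project_id=5 -> matches Phoenix
  - task 6 (Setup): project_id=5 -> matches Phoenix
All 6 rows appear; 2 have NULL project.

SQL:
SELECT a.name, b.name AS project
FROM tasks a
LEFT JOIN projects b ON a.project_id = b.id

Result:
name     | project
---------+--------
Design   | Gamma  
Audit    | NULL   
Test     | Helix  
Optimize | NULL   
Review   | Phoenix
Setup    | Phoenix


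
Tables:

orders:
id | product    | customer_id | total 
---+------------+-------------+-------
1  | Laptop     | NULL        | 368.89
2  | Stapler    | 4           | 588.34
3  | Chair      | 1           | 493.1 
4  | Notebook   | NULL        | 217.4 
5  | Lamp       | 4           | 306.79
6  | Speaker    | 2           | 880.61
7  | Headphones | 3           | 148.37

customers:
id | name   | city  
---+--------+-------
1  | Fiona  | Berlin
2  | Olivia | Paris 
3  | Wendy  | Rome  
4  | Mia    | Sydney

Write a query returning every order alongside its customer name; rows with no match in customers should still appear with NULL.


LEFT JOIN keeps every row from orders (the left table); where customer_id has no match in customers, the customer columns become NULL. Walk through each order:
  - order 1 (Laptop): customer_id=NULL, no match -> kept with NULL
  - order 2 (Stapler): customer_id=4 -> matches Mia
  - order 3 (Chair): customer_id=1 -> matches Fiona
  - order 4 (Notebook): customer_id=NULL, no match -> kept with NULL
  - order 5 (Lamp): customer_id=4 -> matches Mia
  - order 6 (Speaker): customer_id=2 -> matches Olivia
  - order 7 (Headphones): customer_id=3 -> matches Wendy
All 7 rows appear; 2 have NULL customer.

SQL:
SELECT a.product, b.name AS customer
FROM orders a
LEFT JOIN customers b ON a.customer_id = b.id

Result:
product    | customer
-----------+---------
Laptop     | NULL    
Stapler    | Mia     
Chair      | Fiona   
Notebook   | NULL    
Lamp       | Mia     
Speaker    | Olivia  
Headphones | Wendy   


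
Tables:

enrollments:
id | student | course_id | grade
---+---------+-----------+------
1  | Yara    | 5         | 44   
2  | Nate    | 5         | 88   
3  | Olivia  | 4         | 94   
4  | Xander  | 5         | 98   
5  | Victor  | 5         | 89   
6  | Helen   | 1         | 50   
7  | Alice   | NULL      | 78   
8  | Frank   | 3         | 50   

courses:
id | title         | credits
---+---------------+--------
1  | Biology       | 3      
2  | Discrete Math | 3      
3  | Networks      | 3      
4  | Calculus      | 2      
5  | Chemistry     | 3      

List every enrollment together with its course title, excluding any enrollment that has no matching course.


INNER JOIN keeps only enrollments rows whose course_id matches an id in courses. Walk through each enrollment:
  - enrollment 1 (Yara): course_id=5 -> matches Chemistry
  - enrollment 2 (Nate): course_id=5 -> matches Chemistry
  - enrollment 3 (Olivia): course_id=4 -> matches Calculus
  - enrollment 4 (Xander): course_id=5 -> matches Chemistry
  - enrollment 5 (Victor): course_id=5 -> matches Chemistry
  - enrollment 6 (Helen): course_id=1 -> matches Biology
  - enrollment 7 (Alice): course_id=NULL, no match -> dropped
  - enrollment 8 (Frank): course_id=3 -> matches Networks
So 1 of 8 rows is dropped.

SQL:
SELECT a.student, b.title AS course
FROM enrollments a
INNER JOIN courses b ON a.course_id = b.id

Result:
student | course   
--------+----------
Yara    | Chemistry
Nate    | Chemistry
Olivia  | Calculus 
Xander  | Chemistry
Victor  | Chemistry
Helen   | Biology  
Frank   | Networks 


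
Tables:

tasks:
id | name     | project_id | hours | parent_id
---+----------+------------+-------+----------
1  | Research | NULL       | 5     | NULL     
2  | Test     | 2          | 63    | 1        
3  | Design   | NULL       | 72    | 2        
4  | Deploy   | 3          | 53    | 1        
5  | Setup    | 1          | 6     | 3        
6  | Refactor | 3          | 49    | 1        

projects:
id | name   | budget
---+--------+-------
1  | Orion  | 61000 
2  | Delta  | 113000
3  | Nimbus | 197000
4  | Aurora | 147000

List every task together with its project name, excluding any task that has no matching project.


INNER JOIN keeps only tasks rows whose project_id matches an id in projects. Walk through each task:
  - task 1 (Research): project_id=NULL, no match -> dropped
  - task 2 (Test): project_id=2 -> matches Delta
  - task 3 (Design): project_id=NULL, no match -> dropped
  - task 4 (Deploy): project_id=3 -> matches Nimbus
  - task 5 (Setup): project_id=1 -> matches Orion
  - task 6 (Refactor): project_id=3 -> matches Nimbus
So 2 of 6 rows are dropped.

SQL:
SELECT a.name, b.name AS project
FROM tasks a
INNER JOIN projects b ON a.project_id = b.id

Result:
name     | project
---------+--------
Test     | Delta  
Deploy   | Nimbus 
Setup    | Orion  
Refactor | Nimbus 


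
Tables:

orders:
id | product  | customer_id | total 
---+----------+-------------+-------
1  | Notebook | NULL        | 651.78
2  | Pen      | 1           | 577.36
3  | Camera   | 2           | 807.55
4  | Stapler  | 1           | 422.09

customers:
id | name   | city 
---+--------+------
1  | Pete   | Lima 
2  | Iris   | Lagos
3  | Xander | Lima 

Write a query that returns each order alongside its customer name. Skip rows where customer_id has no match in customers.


INNER JOIN keeps only orders rows whose customer_id matches an id in customers. Walk through each order:
  - order 1 (Notebook): customer_id=NULL, no match -> dropped
  - order 2 (Pen): customer_id=1 -> matches Pete
  - order 3 (Camera): customer_id=2 -> matches Iris
  - order 4 (Stapler): customer_id=1 -> matches Pete
So 1 of 4 rows is dropped.

SQL:
SELECT a.product, b.name AS customer
FROM orders a
INNER JOIN customers b ON a.customer_id = b.id

Result:
product | customer
--------+---------
Pen     | Pete    
Camera  | Iris    
Stapler | Pete    


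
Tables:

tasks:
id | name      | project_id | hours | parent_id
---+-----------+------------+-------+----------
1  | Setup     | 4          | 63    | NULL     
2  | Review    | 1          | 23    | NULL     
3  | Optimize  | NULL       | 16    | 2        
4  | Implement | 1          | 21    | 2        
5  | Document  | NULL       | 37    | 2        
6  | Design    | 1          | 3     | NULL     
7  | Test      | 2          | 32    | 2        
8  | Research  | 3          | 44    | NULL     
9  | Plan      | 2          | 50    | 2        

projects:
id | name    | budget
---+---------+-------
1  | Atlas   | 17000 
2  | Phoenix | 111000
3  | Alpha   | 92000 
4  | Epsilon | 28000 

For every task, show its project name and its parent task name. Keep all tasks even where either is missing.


Two LEFT JOINs from the same base table tasks: one to projects via project_id, one to tasks itself via parent_id. Both are LEFT so every task is preserved.
Match against projects:
  - task 1 (Setup): project_id=4 -> matches Epsilon
  - task 2 (Review): project_id=1 -> matches Atlas
  - task 3 (Optimize): project_id=NULL, no match -> kept with NULL
  - task 4 (Implement): project_id=1 -> matches Atlas
  - task 5 (Document): project_id=NULL, no match -> kept with NULL
  - task 6 (Design): project_id=1 -> matches Atlas
  - task 7 (Test): project_id=2 -> matches Phoenix
  - task 8 (Research): project_id=3 -> matches Alpha
  - task 9 (Plan): project_id=2 -> matches Phoenix
Match against tasks (self):
  - task 1 (Setup): parent_id=NULL -> NULL
  - task 2 (Review): parent_id=NULL -> NULL
  - task 3 (Optimize): parent_id=2 -> Review
  - task 4 (Implement): parent_id=2 -> Review
  - task 5 (Document): parent_id=2 -> Review
  - task 6 (Design): parent_id=NULL -> NULL
  - task 7 (Test): parent_id=2 -> Review
  - task 8 (Research): parent_id=NULL -> NULL
  - task 9 (Plan): parent_id=2 -> Review

SQL:
SELECT a.name, b.name AS project, c.name AS parent
FROM tasks a
LEFT JOIN projects b ON a.project_id = b.id
LEFT JOIN tasks c ON a.parent_id = c.id

Result:
name      | project | parent
----------+---------+-------
Setup     | Epsilon | NULL  
Review    | Atlas   | NULL  
Optimize  | NULL    | Review
Implement | Atlas   | Review
Document  | NULL    | Review
Design    | Atlas   | NULL  
Test      | Phoenix | Review
Research  | Alpha   | NULL  
Plan      | Phoenix | Review


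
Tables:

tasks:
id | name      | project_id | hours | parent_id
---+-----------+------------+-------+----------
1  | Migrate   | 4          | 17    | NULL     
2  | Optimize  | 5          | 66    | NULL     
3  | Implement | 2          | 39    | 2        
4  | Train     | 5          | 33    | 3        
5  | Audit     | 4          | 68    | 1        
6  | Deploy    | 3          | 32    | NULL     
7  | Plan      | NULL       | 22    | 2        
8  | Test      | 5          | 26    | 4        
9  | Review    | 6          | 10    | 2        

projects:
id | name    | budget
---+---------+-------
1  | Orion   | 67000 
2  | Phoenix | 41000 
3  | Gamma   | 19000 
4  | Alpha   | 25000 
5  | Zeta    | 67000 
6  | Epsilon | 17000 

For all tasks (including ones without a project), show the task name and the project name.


LEFT JOIN keeps every row from tasks (the left table); where project_id has no match in projects, the project columns become NULL. Walk through each task:
  - task 1 (Migrate): project_id=4 -> matches Alpha
  - task 2 (Optimize): project_id=5 -> matches Zeta
  - task 3 (Implement): project_id=2 -> matches Phoenix
  - task 4 (Train): project_id=5 -> matches Zeta
  - task 5 (Audit): project_id=4 -> matches Alpha
  - task 6 (Deploy): project_id=3 -> matches Gamma
  - task 7 (Plan): project_id=NULL, no match -> kept with NULL
  - task 8 (Test): project_id=5 -> matches Zeta
  - task 9 (Review): project_id=6 -> matches Epsilon
All 9 rows appear; 1 has NULL project.

SQL:
SELECT a.name, b.name AS project
FROM tasks a
LEFT JOIN projects b ON a.project_id = b.id

Result:
name      | project
----------+--------
Migrate   | Alpha  
Optimize  | Zeta   
Implement | Phoenix
Train     | Zeta   
Audit     | Alpha  
Deploy    | Gamma  
Plan      | NULL   
Test      | Zeta   
Review    | Epsilon


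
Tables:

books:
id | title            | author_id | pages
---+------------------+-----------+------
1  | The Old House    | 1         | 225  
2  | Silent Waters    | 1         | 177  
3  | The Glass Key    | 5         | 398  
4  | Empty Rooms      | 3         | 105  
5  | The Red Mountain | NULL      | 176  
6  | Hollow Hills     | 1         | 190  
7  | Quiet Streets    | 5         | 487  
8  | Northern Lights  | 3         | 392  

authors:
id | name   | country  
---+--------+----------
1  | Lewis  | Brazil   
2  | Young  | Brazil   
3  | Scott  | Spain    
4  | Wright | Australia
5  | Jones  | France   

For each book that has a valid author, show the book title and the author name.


INNER JOIN keeps only books rows whose author_id matches an id in authors. Walk through each book:
  - book 1 (The Old House): author_id=1 -> matches Lewis
  - book 2 (Silent Waters): author_id=1 -> matches Lewis
  - book 3 (The Glass Key): author_id=5 -> matches Jones
  - book 4 (Empty Rooms): author_id=3 -> matches Scott
  - book 5 (The Red Mountain): author_id=NULL, no match -> dropped
  - book 6 (Hollow Hills): author_id=1 -> matches Lewis
  - book 7 (Quiet Streets): author_id=5 -> matches Jones
  - book 8 (Northern Lights): author_id=3 -> matches Scott
So 1 of 8 rows is dropped.

SQL:
SELECT a.title, b.name AS author
FROM books a
INNER JOIN authors b ON a.author_id = b.id

Result:
title           | author
----------------+-------
The Old House   | Lewis 
Silent Waters   | Lewis 
The Glass Key   | Jones 
Empty Rooms     | Scott 
Hollow Hills    | Lewis 
Quiet Streets   | Jones 
Northern Lights | Scott 
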